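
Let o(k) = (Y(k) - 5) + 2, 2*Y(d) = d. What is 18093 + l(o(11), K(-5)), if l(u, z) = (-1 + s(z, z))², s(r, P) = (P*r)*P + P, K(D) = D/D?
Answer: 18094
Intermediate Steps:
Y(d) = d/2
K(D) = 1
s(r, P) = P + r*P² (s(r, P) = r*P² + P = P + r*P²)
o(k) = -3 + k/2 (o(k) = (k/2 - 5) + 2 = (-5 + k/2) + 2 = -3 + k/2)
l(u, z) = (-1 + z*(1 + z²))² (l(u, z) = (-1 + z*(1 + z*z))² = (-1 + z*(1 + z²))²)
18093 + l(o(11), K(-5)) = 18093 + (-1 + 1 + 1³)² = 18093 + (-1 + 1 + 1)² = 18093 + 1² = 18093 + 1 = 18094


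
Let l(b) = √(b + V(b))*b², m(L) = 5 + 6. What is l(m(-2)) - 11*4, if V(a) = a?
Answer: -44 + 121*√22 ≈ 523.54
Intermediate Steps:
m(L) = 11
l(b) = √2*b^(5/2) (l(b) = √(b + b)*b² = √(2*b)*b² = (√2*√b)*b² = √2*b^(5/2))
l(m(-2)) - 11*4 = √2*11^(5/2) - 11*4 = √2*(121*√11) - 44 = 121*√22 - 44 = -44 + 121*√22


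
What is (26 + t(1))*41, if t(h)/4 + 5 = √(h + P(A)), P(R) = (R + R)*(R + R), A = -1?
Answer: 246 + 164*√5 ≈ 612.71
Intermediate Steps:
P(R) = 4*R² (P(R) = (2*R)*(2*R) = 4*R²)
t(h) = -20 + 4*√(4 + h) (t(h) = -20 + 4*√(h + 4*(-1)²) = -20 + 4*√(h + 4*1) = -20 + 4*√(h + 4) = -20 + 4*√(4 + h))
(26 + t(1))*41 = (26 + (-20 + 4*√(4 + 1)))*41 = (26 + (-20 + 4*√5))*41 = (6 + 4*√5)*41 = 246 + 164*√5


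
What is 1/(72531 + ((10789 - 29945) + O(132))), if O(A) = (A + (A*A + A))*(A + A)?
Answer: 1/4723007 ≈ 2.1173e-7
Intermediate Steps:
O(A) = 2*A*(A**2 + 2*A) (O(A) = (A + (A**2 + A))*(2*A) = (A + (A + A**2))*(2*A) = (A**2 + 2*A)*(2*A) = 2*A*(A**2 + 2*A))
1/(72531 + ((10789 - 29945) + O(132))) = 1/(72531 + ((10789 - 29945) + 2*132**2*(2 + 132))) = 1/(72531 + (-19156 + 2*17424*134)) = 1/(72531 + (-19156 + 4669632)) = 1/(72531 + 4650476) = 1/4723007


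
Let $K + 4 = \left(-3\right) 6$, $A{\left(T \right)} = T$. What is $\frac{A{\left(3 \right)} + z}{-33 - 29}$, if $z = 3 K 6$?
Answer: $\frac{393}{62} \approx 6.3387$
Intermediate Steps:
$K = -22$ ($K = -4 - 18 = -22$)
$z = -396$ ($z = 3 \left(-22\right) 6 = \left(-66\right) 6 = -396$)
$\frac{A{\left(3 \right)} + z}{-33 - 29} = \frac{3 - 396}{-33 - 29} = - \frac{393}{-62} = \left(-393\right) \left(- \frac{1}{62}\right) = \frac{393}{62}$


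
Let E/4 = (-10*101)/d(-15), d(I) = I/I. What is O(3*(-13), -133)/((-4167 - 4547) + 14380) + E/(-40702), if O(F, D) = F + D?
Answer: 3972474/57654383 ≈ 0.068902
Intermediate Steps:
O(F, D) = D + F
d(I) = 1
E = -4040 (E = 4*(-10*101/1) = 4*(-1010*1) = 4*(-1010) = -4040)
O(3*(-13), -133)/((-4167 - 4547) + 14380) + E/(-40702) = (-133 + 3*(-13))/((-4167 - 4547) + 14380) - 4040/(-40702) = (-133 - 39)/(-8714 + 14380) - 4040*(-1/40702) = -172/5666 + 2020/20351 = -172*1/5666 + 2020/20351 = -86/2833 + 2020/20351 = 3972474/57654383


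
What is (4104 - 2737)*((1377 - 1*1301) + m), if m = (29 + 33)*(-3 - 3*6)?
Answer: -1675942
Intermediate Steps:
m = -1302 (m = 62*(-3 - 18) = 62*(-21) = -1302)
(4104 - 2737)*((1377 - 1*1301) + m) = (4104 - 2737)*((1377 - 1*1301) - 1302) = 1367*((1377 - 1301) - 1302) = 1367*(76 - 1302) = 1367*(-1226) = -1675942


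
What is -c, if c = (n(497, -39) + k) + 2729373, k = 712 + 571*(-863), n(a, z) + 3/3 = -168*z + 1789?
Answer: -2245652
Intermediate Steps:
n(a, z) = 1788 - 168*z (n(a, z) = -1 + (-168*z + 1789) = -1 + (1789 - 168*z) = 1788 - 168*z)
k = -492061 (k = 712 - 492773 = -492061)
c = 2245652 (c = ((1788 - 168*(-39)) - 492061) + 2729373 = ((1788 + 6552) - 492061) + 2729373 = (8340 - 492061) + 2729373 = -483721 + 2729373 = 2245652)
-c = -1*2245652 = -2245652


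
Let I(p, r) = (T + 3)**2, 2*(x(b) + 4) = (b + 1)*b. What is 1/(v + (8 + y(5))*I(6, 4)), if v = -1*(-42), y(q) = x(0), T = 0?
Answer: 1/78 ≈ 0.012821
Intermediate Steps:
x(b) = -4 + b*(1 + b)/2 (x(b) = -4 + ((b + 1)*b)/2 = -4 + ((1 + b)*b)/2 = -4 + (b*(1 + b))/2 = -4 + b*(1 + b)/2)
I(p, r) = 9 (I(p, r) = (0 + 3)**2 = 3**2 = 9)
y(q) = -4 (y(q) = -4 + (1/2)*0 + (1/2)*0**2 = -4 + 0 + (1/2)*0 = -4 + 0 + 0 = -4)
v = 42
1/(v + (8 + y(5))*I(6, 4)) = 1/(42 + (8 - 4)*9) = 1/(42 + 4*9) = 1/(42 + 36) = 1/78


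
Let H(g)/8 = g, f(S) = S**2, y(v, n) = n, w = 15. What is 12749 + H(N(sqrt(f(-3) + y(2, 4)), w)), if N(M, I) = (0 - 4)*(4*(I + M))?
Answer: 10829 - 128*sqrt(13) ≈ 10367.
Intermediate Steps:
N(M, I) = -16*I - 16*M (N(M, I) = -4*(4*I + 4*M) = -16*I - 16*M)
H(g) = 8*g
12749 + H(N(sqrt(f(-3) + y(2, 4)), w)) = 12749 + 8*(-16*15 - 16*sqrt((-3)**2 + 4)) = 12749 + 8*(-240 - 16*sqrt(9 + 4)) = 12749 + 8*(-240 - 16*sqrt(13)) = 12749 + (-1920 - 128*sqrt(13)) = 10829 - 128*sqrt(13)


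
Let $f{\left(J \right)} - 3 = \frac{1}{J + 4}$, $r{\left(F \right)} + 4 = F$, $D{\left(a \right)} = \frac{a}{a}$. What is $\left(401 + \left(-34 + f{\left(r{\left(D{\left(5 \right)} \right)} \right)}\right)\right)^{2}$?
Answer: $137641$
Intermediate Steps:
$D{\left(a \right)} = 1$
$r{\left(F \right)} = -4 + F$
$f{\left(J \right)} = 3 + \frac{1}{4 + J}$ ($f{\left(J \right)} = 3 + \frac{1}{J + 4} = 3 + \frac{1}{4 + J}$)
$\left(401 + \left(-34 + f{\left(r{\left(D{\left(5 \right)} \right)} \right)}\right)\right)^{2} = \left(401 - \left(34 - \frac{13 + 3 \left(-4 + 1\right)}{4 + \left(-4 + 1\right)}\right)\right)^{2} = \left(401 - \left(34 - \frac{13 + 3 \left(-3\right)}{4 - 3}\right)\right)^{2} = \left(401 - \left(34 - \frac{13 - 9}{1}\right)\right)^{2} = \left(401 + \left(-34 + 1 \cdot 4\right)\right)^{2} = \left(401 + \left(-34 + 4\right)\right)^{2} = \left(401 - 30\right)^{2} = 371^{2} = 137641$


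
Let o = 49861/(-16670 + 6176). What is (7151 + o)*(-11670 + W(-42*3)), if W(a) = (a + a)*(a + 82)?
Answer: -7274295101/1749 ≈ -4.1591e+6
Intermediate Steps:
o = -49861/10494 (o = 49861/(-10494) = 49861*(-1/10494) = -49861/10494 ≈ -4.7514)
W(a) = 2*a*(82 + a) (W(a) = (2*a)*(82 + a) = 2*a*(82 + a))
(7151 + o)*(-11670 + W(-42*3)) = (7151 - 49861/10494)*(-11670 + 2*(-42*3)*(82 - 42*3)) = 74992733*(-11670 + 2*(-126)*(82 - 126))/10494 = 74992733*(-11670 + 2*(-126)*(-44))/10494 = 74992733*(-11670 + 11088)/10494 = (74992733/10494)*(-582) = -7274295101/1749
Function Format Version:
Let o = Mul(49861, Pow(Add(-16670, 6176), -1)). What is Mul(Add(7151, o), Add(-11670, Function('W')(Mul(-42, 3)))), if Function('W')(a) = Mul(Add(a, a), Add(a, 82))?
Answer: Rational(-7274295101, 1749) ≈ -4.1591e+6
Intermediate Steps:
o = Rational(-49861, 10494) (o = Mul(49861, Pow(-10494, -1)) = Mul(49861, Rational(-1, 10494)) = Rational(-49861, 10494) ≈ -4.7514)
Function('W')(a) = Mul(2, a, Add(82, a)) (Function('W')(a) = Mul(Mul(2, a), Add(82, a)) = Mul(2, a, Add(82, a)))
Mul(Add(7151, o), Add(-11670, Function('W')(Mul(-42, 3)))) = Mul(Add(7151, Rational(-49861, 10494)), Add(-11670, Mul(2, Mul(-42, 3), Add(82, Mul(-42, 3))))) = Mul(Rational(74992733, 10494), Add(-11670, Mul(2, -126, Add(82, -126)))) = Mul(Rational(74992733, 10494), Add(-11670, Mul(2, -126, -44))) = Mul(Rational(74992733, 10494), Add(-11670, 11088)) = Mul(Rational(74992733, 10494), -582) = Rational(-7274295101, 1749)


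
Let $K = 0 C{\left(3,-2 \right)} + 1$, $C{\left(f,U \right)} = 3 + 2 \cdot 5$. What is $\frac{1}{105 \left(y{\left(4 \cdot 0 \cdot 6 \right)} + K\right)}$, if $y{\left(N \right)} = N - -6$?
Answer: $\frac{1}{735} \approx 0.0013605$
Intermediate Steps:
$C{\left(f,U \right)} = 13$ ($C{\left(f,U \right)} = 3 + 10 = 13$)
$K = 1$ ($K = 0 \cdot 13 + 1 = 0 + 1 = 1$)
$y{\left(N \right)} = 6 + N$ ($y{\left(N \right)} = N + 6 = 6 + N$)
$\frac{1}{105 \left(y{\left(4 \cdot 0 \cdot 6 \right)} + K\right)} = \frac{1}{105 \left(\left(6 + 4 \cdot 0 \cdot 6\right) + 1\right)} = \frac{1}{105 \left(\left(6 + 0 \cdot 6\right) + 1\right)} = \frac{1}{105 \left(\left(6 + 0\right) + 1\right)} = \frac{1}{105 \left(6 + 1\right)} = \frac{1}{105 \cdot 7} = \frac{1}{735}$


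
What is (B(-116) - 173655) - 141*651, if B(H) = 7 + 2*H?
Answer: -265671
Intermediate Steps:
(B(-116) - 173655) - 141*651 = ((7 + 2*(-116)) - 173655) - 141*651 = ((7 - 232) - 173655) - 91791 = (-225 - 173655) - 91791 = -173880 - 91791 = -265671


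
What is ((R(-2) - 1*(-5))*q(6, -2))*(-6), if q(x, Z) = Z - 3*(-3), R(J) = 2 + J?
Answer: -210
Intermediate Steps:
q(x, Z) = 9 + Z (q(x, Z) = Z + 9 = 9 + Z)
((R(-2) - 1*(-5))*q(6, -2))*(-6) = (((2 - 2) - 1*(-5))*(9 - 2))*(-6) = ((0 + 5)*7)*(-6) = (5*7)*(-6) = 35*(-6) = -210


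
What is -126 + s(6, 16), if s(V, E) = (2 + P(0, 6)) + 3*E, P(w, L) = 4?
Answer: -72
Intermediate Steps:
s(V, E) = 6 + 3*E (s(V, E) = (2 + 4) + 3*E = 6 + 3*E)
-126 + s(6, 16) = -126 + (6 + 3*16) = -126 + (6 + 48) = -126 + 54 = -72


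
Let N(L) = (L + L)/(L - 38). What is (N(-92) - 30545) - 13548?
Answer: -2865953/65 ≈ -44092.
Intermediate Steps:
N(L) = 2*L/(-38 + L) (N(L) = (2*L)/(-38 + L) = 2*L/(-38 + L))
(N(-92) - 30545) - 13548 = (2*(-92)/(-38 - 92) - 30545) - 13548 = (2*(-92)/(-130) - 30545) - 13548 = (2*(-92)*(-1/130) - 30545) - 13548 = (92/65 - 30545) - 13548 = -1985333/65 - 13548 = -2865953/65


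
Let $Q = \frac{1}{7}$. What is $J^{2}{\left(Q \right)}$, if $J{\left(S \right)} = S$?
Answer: $\frac{1}{49} \approx 0.020408$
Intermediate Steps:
$Q = \frac{1}{7} \approx 0.14286$
$J^{2}{\left(Q \right)} = \left(\frac{1}{7}\right)^{2} = \frac{1}{49}$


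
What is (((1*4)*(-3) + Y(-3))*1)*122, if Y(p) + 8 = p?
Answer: -2806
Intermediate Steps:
Y(p) = -8 + p
(((1*4)*(-3) + Y(-3))*1)*122 = (((1*4)*(-3) + (-8 - 3))*1)*122 = ((4*(-3) - 11)*1)*122 = ((-12 - 11)*1)*122 = -23*1*122 = -23*122 = -2806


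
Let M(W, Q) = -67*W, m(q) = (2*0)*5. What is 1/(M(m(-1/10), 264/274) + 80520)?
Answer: 1/80520 ≈ 1.2419e-5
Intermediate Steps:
m(q) = 0 (m(q) = 0*5 = 0)
1/(M(m(-1/10), 264/274) + 80520) = 1/(-67*0 + 80520) = 1/(0 + 80520) = 1/80520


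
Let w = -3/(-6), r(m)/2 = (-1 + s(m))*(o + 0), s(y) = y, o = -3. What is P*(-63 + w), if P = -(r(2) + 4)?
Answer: -125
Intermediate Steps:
r(m) = 6 - 6*m (r(m) = 2*((-1 + m)*(-3 + 0)) = 2*((-1 + m)*(-3)) = 2*(3 - 3*m) = 6 - 6*m)
P = 2 (P = -((6 - 6*2) + 4) = -((6 - 12) + 4) = -(-6 + 4) = -1*(-2) = 2)
w = ½ (w = -3*(-⅙) = ½ ≈ 0.50000)
P*(-63 + w) = 2*(-63 + ½) = 2*(-125/2) = -125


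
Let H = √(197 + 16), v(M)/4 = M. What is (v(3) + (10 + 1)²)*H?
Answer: 133*√213 ≈ 1941.1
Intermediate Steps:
v(M) = 4*M
H = √213 ≈ 14.595
(v(3) + (10 + 1)²)*H = (4*3 + (10 + 1)²)*√213 = (12 + 11²)*√213 = (12 + 121)*√213 = 133*√213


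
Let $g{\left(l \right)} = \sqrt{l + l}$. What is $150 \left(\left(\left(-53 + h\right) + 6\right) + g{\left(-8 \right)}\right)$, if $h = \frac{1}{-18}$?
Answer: $- \frac{21175}{3} + 600 i \approx -7058.3 + 600.0 i$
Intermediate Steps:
$g{\left(l \right)} = \sqrt{2} \sqrt{l}$ ($g{\left(l \right)} = \sqrt{2 l} = \sqrt{2} \sqrt{l}$)
$h = - \frac{1}{18} \approx -0.055556$
$150 \left(\left(\left(-53 + h\right) + 6\right) + g{\left(-8 \right)}\right) = 150 \left(\left(\left(-53 - \frac{1}{18}\right) + 6\right) + \sqrt{2} \sqrt{-8}\right) = 150 \left(\left(- \frac{955}{18} + 6\right) + \sqrt{2} \cdot 2 i \sqrt{2}\right) = 150 \left(- \frac{847}{18} + 4 i\right) = - \frac{21175}{3} + 600 i$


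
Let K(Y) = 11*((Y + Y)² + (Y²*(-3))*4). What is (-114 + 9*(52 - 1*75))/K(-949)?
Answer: 321/79252888 ≈ 4.0503e-6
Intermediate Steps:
K(Y) = -88*Y² (K(Y) = 11*((2*Y)² - 3*Y²*4) = 11*(4*Y² - 12*Y²) = 11*(-8*Y²) = -88*Y²)
(-114 + 9*(52 - 1*75))/K(-949) = (-114 + 9*(52 - 1*75))/((-88*(-949)²)) = (-114 + 9*(52 - 75))/((-88*900601)) = (-114 + 9*(-23))/(-79252888) = (-114 - 207)*(-1/79252888) = -321*(-1/79252888) = 321/79252888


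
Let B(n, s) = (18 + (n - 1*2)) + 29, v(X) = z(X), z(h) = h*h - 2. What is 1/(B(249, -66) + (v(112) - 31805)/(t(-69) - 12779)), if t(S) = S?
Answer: 12848/3796575 ≈ 0.0033841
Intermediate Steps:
z(h) = -2 + h² (z(h) = h² - 2 = -2 + h²)
v(X) = -2 + X²
B(n, s) = 45 + n (B(n, s) = (18 + (n - 2)) + 29 = (18 + (-2 + n)) + 29 = (16 + n) + 29 = 45 + n)
1/(B(249, -66) + (v(112) - 31805)/(t(-69) - 12779)) = 1/((45 + 249) + ((-2 + 112²) - 31805)/(-69 - 12779)) = 1/(294 + ((-2 + 12544) - 31805)/(-12848)) = 1/(294 + (12542 - 31805)*(-1/12848)) = 1/(294 - 19263*(-1/12848)) = 1/(294 + 19263/12848) = 1/(3796575/12848) = 12848/3796575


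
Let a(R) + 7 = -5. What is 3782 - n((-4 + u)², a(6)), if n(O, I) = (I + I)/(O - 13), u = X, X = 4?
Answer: 49142/13 ≈ 3780.2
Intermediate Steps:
a(R) = -12 (a(R) = -7 - 5 = -12)
u = 4
n(O, I) = 2*I/(-13 + O) (n(O, I) = (2*I)/(-13 + O) = 2*I/(-13 + O))
3782 - n((-4 + u)², a(6)) = 3782 - 2*(-12)/(-13 + (-4 + 4)²) = 3782 - 2*(-12)/(-13 + 0²) = 3782 - 2*(-12)/(-13 + 0) = 3782 - 2*(-12)/(-13) = 3782 - 2*(-12)*(-1)/13 = 3782 - 1*24/13 = 3782 - 24/13 = 49142/13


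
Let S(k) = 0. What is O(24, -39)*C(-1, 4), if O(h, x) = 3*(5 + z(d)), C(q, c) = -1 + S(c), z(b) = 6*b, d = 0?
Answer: -15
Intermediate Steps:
C(q, c) = -1 (C(q, c) = -1 + 0 = -1)
O(h, x) = 15 (O(h, x) = 3*(5 + 6*0) = 3*(5 + 0) = 3*5 = 15)
O(24, -39)*C(-1, 4) = 15*(-1) = -15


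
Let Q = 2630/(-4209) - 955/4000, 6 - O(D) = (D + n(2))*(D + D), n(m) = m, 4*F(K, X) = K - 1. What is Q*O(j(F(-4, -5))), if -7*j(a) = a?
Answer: -36972113/8198400 ≈ -4.5097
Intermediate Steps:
F(K, X) = -¼ + K/4 (F(K, X) = (K - 1)/4 = (-1 + K)/4 = -¼ + K/4)
j(a) = -a/7
O(D) = 6 - 2*D*(2 + D) (O(D) = 6 - (D + 2)*(D + D) = 6 - (2 + D)*2*D = 6 - 2*D*(2 + D))
Q = -2907919/3367200 (Q = 2630*(-1/4209) - 955*1/4000 = -2630/4209 - 191/800 = -2907919/3367200 ≈ -0.86360)
Q*O(j(F(-4, -5))) = -2907919*(6 - (-4)*(-¼ + (¼)*(-4))/7 - 2*(-¼ + (¼)*(-4))²/49)/3367200 = -2907919*(6 - (-4)*(-¼ - 1)/7 - 2*(-¼ - 1)²/49)/3367200 = -2907919*(6 - (-4)*(-5)/(7*4) - 2*(-⅐*(-5/4))²)/3367200 = -2907919*(6 - 4*5/28 - 2*(5/28)²)/3367200 = -2907919*(6 - 5/7 - 2*25/784)/3367200 = -2907919*(6 - 5/7 - 25/392)/3367200 = -2907919/3367200*2047/392 = -36972113/8198400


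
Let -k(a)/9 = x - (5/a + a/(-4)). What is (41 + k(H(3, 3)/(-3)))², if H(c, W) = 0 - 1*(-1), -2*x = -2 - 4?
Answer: 231361/16 ≈ 14460.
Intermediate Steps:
x = 3 (x = -(-2 - 4)/2 = -½*(-6) = 3)
H(c, W) = 1 (H(c, W) = 0 + 1 = 1)
k(a) = -27 + 45/a - 9*a/4 (k(a) = -9*(3 - (5/a + a/(-4))) = -9*(3 - (5/a + a*(-¼))) = -9*(3 - (5/a - a/4)) = -9*(3 + (-5/a + a/4)) = -9*(3 - 5/a + a/4) = -27 + 45/a - 9*a/4)
(41 + k(H(3, 3)/(-3)))² = (41 + (-27 + 45/((1/(-3))) - 9/(4*(-3))))² = (41 + (-27 + 45/((1*(-⅓))) - 9*(-1)/(4*3)))² = (41 + (-27 + 45/(-⅓) - 9/4*(-⅓)))² = (41 + (-27 + 45*(-3) + ¾))² = (41 + (-27 - 135 + ¾))² = (41 - 645/4)² = (-481/4)² = 231361/16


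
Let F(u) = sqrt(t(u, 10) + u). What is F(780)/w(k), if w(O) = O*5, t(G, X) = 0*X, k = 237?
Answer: 2*sqrt(195)/1185 ≈ 0.023568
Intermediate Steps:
t(G, X) = 0
F(u) = sqrt(u) (F(u) = sqrt(0 + u) = sqrt(u))
w(O) = 5*O
F(780)/w(k) = sqrt(780)/((5*237)) = (2*sqrt(195))/1185 = (2*sqrt(195))*(1/1185) = 2*sqrt(195)/1185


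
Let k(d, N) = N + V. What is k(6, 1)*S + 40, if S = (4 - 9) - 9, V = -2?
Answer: 54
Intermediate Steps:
S = -14 (S = -5 - 9 = -14)
k(d, N) = -2 + N (k(d, N) = N - 2 = -2 + N)
k(6, 1)*S + 40 = (-2 + 1)*(-14) + 40 = -1*(-14) + 40 = 14 + 40 = 54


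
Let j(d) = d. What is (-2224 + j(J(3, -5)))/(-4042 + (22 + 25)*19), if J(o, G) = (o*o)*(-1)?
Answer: 2233/3149 ≈ 0.70911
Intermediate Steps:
J(o, G) = -o**2 (J(o, G) = o**2*(-1) = -o**2)
(-2224 + j(J(3, -5)))/(-4042 + (22 + 25)*19) = (-2224 - 1*3**2)/(-4042 + (22 + 25)*19) = (-2224 - 1*9)/(-4042 + 47*19) = (-2224 - 9)/(-4042 + 893) = -2233/(-3149) = -2233*(-1/3149) = 2233/3149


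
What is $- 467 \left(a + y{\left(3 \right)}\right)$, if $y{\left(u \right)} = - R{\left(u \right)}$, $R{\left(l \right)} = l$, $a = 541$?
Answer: $-251246$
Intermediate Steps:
$y{\left(u \right)} = - u$
$- 467 \left(a + y{\left(3 \right)}\right) = - 467 \left(541 - 3\right) = \left(-467\right) 538 = -251246$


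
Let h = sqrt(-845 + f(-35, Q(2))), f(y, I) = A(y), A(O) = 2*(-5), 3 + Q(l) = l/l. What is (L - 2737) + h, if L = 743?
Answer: -1994 + 3*I*sqrt(95) ≈ -1994.0 + 29.24*I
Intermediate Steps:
Q(l) = -2 (Q(l) = -3 + l/l = -3 + 1 = -2)
A(O) = -10
f(y, I) = -10
h = 3*I*sqrt(95) (h = sqrt(-845 - 10) = sqrt(-855) = 3*I*sqrt(95) ≈ 29.24*I)
(L - 2737) + h = (743 - 2737) + 3*I*sqrt(95) = -1994 + 3*I*sqrt(95)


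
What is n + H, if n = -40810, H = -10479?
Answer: -51289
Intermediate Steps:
n + H = -40810 - 10479 = -51289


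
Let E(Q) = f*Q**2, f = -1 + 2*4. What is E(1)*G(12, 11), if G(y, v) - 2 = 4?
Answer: 42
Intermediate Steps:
G(y, v) = 6 (G(y, v) = 2 + 4 = 6)
f = 7 (f = -1 + 8 = 7)
E(Q) = 7*Q**2
E(1)*G(12, 11) = (7*1**2)*6 = (7*1)*6 = 7*6 = 42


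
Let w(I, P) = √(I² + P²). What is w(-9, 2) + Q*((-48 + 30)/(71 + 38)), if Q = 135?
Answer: -2430/109 + √85 ≈ -13.074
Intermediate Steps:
w(-9, 2) + Q*((-48 + 30)/(71 + 38)) = √((-9)² + 2²) + 135*((-48 + 30)/(71 + 38)) = √(81 + 4) + 135*(-18/109) = √85 + 135*(-18*1/109) = √85 + 135*(-18/109) = √85 - 2430/109 = -2430/109 + √85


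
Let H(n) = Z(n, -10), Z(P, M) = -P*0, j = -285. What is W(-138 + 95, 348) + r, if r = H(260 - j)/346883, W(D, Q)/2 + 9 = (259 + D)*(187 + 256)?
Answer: 191358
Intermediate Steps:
W(D, Q) = 229456 + 886*D (W(D, Q) = -18 + 2*((259 + D)*(187 + 256)) = -18 + 2*((259 + D)*443) = -18 + 2*(114737 + 443*D) = -18 + (229474 + 886*D) = 229456 + 886*D)
Z(P, M) = 0
H(n) = 0
r = 0 (r = 0/346883 = 0*(1/346883) = 0)
W(-138 + 95, 348) + r = (229456 + 886*(-138 + 95)) + 0 = (229456 + 886*(-43)) + 0 = (229456 - 38098) + 0 = 191358 + 0 = 191358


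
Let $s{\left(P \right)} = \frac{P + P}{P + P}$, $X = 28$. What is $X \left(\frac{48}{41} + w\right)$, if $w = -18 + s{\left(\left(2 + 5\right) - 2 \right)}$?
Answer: $- \frac{18172}{41} \approx -443.22$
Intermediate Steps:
$s{\left(P \right)} = 1$ ($s{\left(P \right)} = \frac{2 P}{2 P} = 2 P \frac{1}{2 P} = 1$)
$w = -17$ ($w = -18 + 1 = -17$)
$X \left(\frac{48}{41} + w\right) = 28 \left(\frac{48}{41} - 17\right) = 28 \left(- \frac{649}{41}\right) = - \frac{18172}{41}$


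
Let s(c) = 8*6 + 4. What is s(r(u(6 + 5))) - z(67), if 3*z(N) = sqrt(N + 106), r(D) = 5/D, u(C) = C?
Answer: 52 - sqrt(173)/3 ≈ 47.616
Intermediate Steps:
s(c) = 52 (s(c) = 48 + 4 = 52)
z(N) = sqrt(106 + N)/3 (z(N) = sqrt(N + 106)/3 = sqrt(106 + N)/3)
s(r(u(6 + 5))) - z(67) = 52 - sqrt(106 + 67)/3 = 52 - sqrt(173)/3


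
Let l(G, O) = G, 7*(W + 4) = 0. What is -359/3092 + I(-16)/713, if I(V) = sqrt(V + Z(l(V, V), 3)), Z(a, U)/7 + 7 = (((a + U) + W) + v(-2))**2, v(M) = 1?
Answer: -359/3092 + sqrt(1727)/713 ≈ -0.057821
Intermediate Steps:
W = -4 (W = -4 + (1/7)*0 = -4 + 0 = -4)
Z(a, U) = -49 + 7*(-3 + U + a)**2 (Z(a, U) = -49 + 7*(((a + U) - 4) + 1)**2 = -49 + 7*(((U + a) - 4) + 1)**2 = -49 + 7*((-4 + U + a) + 1)**2 = -49 + 7*(-3 + U + a)**2)
I(V) = sqrt(-49 + V + 7*V**2) (I(V) = sqrt(V + (-49 + 7*(-3 + 3 + V)**2)) = sqrt(V + (-49 + 7*V**2)) = sqrt(-49 + V + 7*V**2))
-359/3092 + I(-16)/713 = -359/3092 + sqrt(-49 - 16 + 7*(-16)**2)/713 = -359*1/3092 + sqrt(-49 - 16 + 7*256)*(1/713) = -359/3092 + sqrt(-49 - 16 + 1792)*(1/713) = -359/3092 + sqrt(1727)*(1/713) = -359/3092 + sqrt(1727)/713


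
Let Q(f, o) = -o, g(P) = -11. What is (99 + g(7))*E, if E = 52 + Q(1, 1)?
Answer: 4488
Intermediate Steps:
E = 51 (E = 52 - 1*1 = 52 - 1 = 51)
(99 + g(7))*E = (99 - 11)*51 = 88*51 = 4488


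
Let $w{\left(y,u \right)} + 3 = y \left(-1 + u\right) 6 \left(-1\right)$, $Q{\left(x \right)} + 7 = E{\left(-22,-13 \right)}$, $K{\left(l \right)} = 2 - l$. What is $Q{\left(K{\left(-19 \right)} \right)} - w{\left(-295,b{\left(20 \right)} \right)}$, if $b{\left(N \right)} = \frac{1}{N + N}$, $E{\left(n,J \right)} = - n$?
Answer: $\frac{6975}{4} \approx 1743.8$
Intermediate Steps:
$Q{\left(x \right)} = 15$ ($Q{\left(x \right)} = -7 - -22 = -7 + 22 = 15$)
$b{\left(N \right)} = \frac{1}{2 N}$
$w{\left(y,u \right)} = -3 - y \left(-6 + 6 u\right)$ ($w{\left(y,u \right)} = -3 + y \left(-1 + u\right) 6 \left(-1\right) = -3 + y \left(-6 + 6 u\right) \left(-1\right) = -3 - y \left(-6 + 6 u\right)$)
$Q{\left(K{\left(-19 \right)} \right)} - w{\left(-295,b{\left(20 \right)} \right)} = 15 - \left(-3 + 6 \left(-295\right) - 6 \frac{1}{2 \cdot 20} \left(-295\right)\right) = 15 - \left(-3 - 1770 - 6 \cdot \frac{1}{2} \cdot \frac{1}{20} \left(-295\right)\right) = 15 - \left(-3 - 1770 - \frac{3}{20} \left(-295\right)\right) = 15 - \left(-3 - 1770 + \frac{177}{4}\right) = 15 - - \frac{6915}{4} = 15 + \frac{6915}{4} = \frac{6975}{4}$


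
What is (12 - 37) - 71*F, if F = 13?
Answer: -948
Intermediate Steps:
(12 - 37) - 71*F = (12 - 37) - 71*13 = -25 - 923 = -948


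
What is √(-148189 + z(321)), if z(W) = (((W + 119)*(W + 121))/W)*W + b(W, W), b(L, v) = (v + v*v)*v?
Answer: √33225493 ≈ 5764.2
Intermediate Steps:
b(L, v) = v*(v + v²) (b(L, v) = (v + v²)*v = v*(v + v²))
z(W) = W²*(1 + W) + (119 + W)*(121 + W) (z(W) = (((W + 119)*(W + 121))/W)*W + W²*(1 + W) = (((119 + W)*(121 + W))/W)*W + W²*(1 + W) = ((119 + W)*(121 + W)/W)*W + W²*(1 + W) = (119 + W)*(121 + W) + W²*(1 + W) = W²*(1 + W) + (119 + W)*(121 + W))
√(-148189 + z(321)) = √(-148189 + (14399 + 321³ + 2*321² + 240*321)) = √(-148189 + (14399 + 33076161 + 2*103041 + 77040)) = √(-148189 + (14399 + 33076161 + 206082 + 77040)) = √(-148189 + 33373682) = √33225493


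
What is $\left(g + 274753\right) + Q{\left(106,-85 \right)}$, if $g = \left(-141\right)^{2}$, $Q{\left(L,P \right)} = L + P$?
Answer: $294655$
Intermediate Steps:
$g = 19881$
$\left(g + 274753\right) + Q{\left(106,-85 \right)} = \left(19881 + 274753\right) + \left(106 - 85\right) = 294634 + 21 = 294655$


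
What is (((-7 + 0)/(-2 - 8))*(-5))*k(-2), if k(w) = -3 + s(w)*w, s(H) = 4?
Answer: 77/2 ≈ 38.500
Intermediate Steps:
k(w) = -3 + 4*w
(((-7 + 0)/(-2 - 8))*(-5))*k(-2) = (((-7 + 0)/(-2 - 8))*(-5))*(-3 + 4*(-2)) = (-7/(-10)*(-5))*(-3 - 8) = (-7*(-⅒)*(-5))*(-11) = ((7/10)*(-5))*(-11) = -7/2*(-11) = 77/2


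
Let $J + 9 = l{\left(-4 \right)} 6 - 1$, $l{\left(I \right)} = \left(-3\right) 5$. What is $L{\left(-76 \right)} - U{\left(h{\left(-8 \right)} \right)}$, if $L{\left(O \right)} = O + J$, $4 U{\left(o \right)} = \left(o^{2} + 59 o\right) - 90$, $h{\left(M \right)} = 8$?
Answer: $- \frac{575}{2} \approx -287.5$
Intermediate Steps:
$l{\left(I \right)} = -15$
$U{\left(o \right)} = - \frac{45}{2} + \frac{o^{2}}{4} + \frac{59 o}{4}$ ($U{\left(o \right)} = \frac{\left(o^{2} + 59 o\right) - 90}{4} = \frac{-90 + o^{2} + 59 o}{4} = - \frac{45}{2} + \frac{o^{2}}{4} + \frac{59 o}{4}$)
$J = -100$ ($J = -9 - 91 = -100$)
$L{\left(O \right)} = -100 + O$ ($L{\left(O \right)} = O - 100 = -100 + O$)
$L{\left(-76 \right)} - U{\left(h{\left(-8 \right)} \right)} = \left(-100 - 76\right) - \left(- \frac{45}{2} + \frac{8^{2}}{4} + \frac{59}{4} \cdot 8\right) = -176 - \left(- \frac{45}{2} + \frac{1}{4} \cdot 64 + 118\right) = -176 - \left(- \frac{45}{2} + 16 + 118\right) = -176 - \frac{223}{2} = - \frac{575}{2}$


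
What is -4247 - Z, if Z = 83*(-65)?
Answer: 1148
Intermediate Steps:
Z = -5395
-4247 - Z = -4247 - 1*(-5395) = -4247 + 5395 = 1148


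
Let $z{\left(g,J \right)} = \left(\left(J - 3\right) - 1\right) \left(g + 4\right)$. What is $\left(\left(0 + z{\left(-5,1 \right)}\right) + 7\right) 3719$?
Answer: $37190$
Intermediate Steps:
$z{\left(g,J \right)} = \left(-4 + J\right) \left(4 + g\right)$ ($z{\left(g,J \right)} = \left(\left(-3 + J\right) - 1\right) \left(4 + g\right) = \left(-4 + J\right) \left(4 + g\right)$)
$\left(\left(0 + z{\left(-5,1 \right)}\right) + 7\right) 3719 = \left(\left(0 + \left(-16 - -20 + 4 \cdot 1 + 1 \left(-5\right)\right)\right) + 7\right) 3719 = \left(\left(0 + \left(-16 + 20 + 4 - 5\right)\right) + 7\right) 3719 = \left(\left(0 + 3\right) + 7\right) 3719 = \left(3 + 7\right) 3719 = 10 \cdot 3719 = 37190$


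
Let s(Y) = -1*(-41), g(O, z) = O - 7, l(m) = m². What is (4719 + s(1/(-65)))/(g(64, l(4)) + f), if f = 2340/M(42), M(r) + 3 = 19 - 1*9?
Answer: 33320/2739 ≈ 12.165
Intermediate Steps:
g(O, z) = -7 + O
M(r) = 7 (M(r) = -3 + (19 - 1*9) = -3 + (19 - 9) = -3 + 10 = 7)
s(Y) = 41
f = 2340/7 ≈ 334.29
(4719 + s(1/(-65)))/(g(64, l(4)) + f) = (4719 + 41)/((-7 + 64) + 2340/7) = 4760/(57 + 2340/7) = 4760/(2739/7) = 4760*(7/2739) = 33320/2739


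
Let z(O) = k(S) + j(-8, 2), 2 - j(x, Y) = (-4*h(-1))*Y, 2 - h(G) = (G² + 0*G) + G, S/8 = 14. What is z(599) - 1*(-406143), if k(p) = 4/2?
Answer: 406163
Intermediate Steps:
S = 112 (S = 8*14 = 112)
h(G) = 2 - G - G² (h(G) = 2 - ((G² + 0*G) + G) = 2 - ((G² + 0) + G) = 2 - (G² + G) = 2 - (G + G²) = 2 + (-G - G²) = 2 - G - G²)
j(x, Y) = 2 + 8*Y (j(x, Y) = 2 - (-4*(2 - 1*(-1) - 1*(-1)²))*Y = 2 - (-4*(2 + 1 - 1*1))*Y = 2 - (-4*(2 + 1 - 1))*Y = 2 - (-4*2)*Y = 2 - (-8)*Y = 2 + 8*Y)
k(p) = 2 (k(p) = 4*(½) = 2)
z(O) = 20 (z(O) = 2 + (2 + 8*2) = 2 + (2 + 16) = 2 + 18 = 20)
z(599) - 1*(-406143) = 20 - 1*(-406143) = 20 + 406143 = 406163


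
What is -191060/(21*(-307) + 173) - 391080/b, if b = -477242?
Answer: 23408873110/748554077 ≈ 31.272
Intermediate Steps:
-191060/(21*(-307) + 173) - 391080/b = -191060/(21*(-307) + 173) - 391080/(-477242) = -191060/(-6447 + 173) - 391080*(-1/477242) = -191060/(-6274) + 195540/238621 = -191060*(-1/6274) + 195540/238621 = 95530/3137 + 195540/238621 = 23408873110/748554077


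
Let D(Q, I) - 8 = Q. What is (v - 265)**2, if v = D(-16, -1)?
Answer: 74529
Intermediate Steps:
D(Q, I) = 8 + Q
v = -8 (v = 8 - 16 = -8)
(v - 265)**2 = (-8 - 265)**2 = (-273)**2 = 74529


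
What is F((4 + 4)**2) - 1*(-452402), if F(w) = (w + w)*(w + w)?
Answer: 468786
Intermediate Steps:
F(w) = 4*w**2 (F(w) = (2*w)*(2*w) = 4*w**2)
F((4 + 4)**2) - 1*(-452402) = 4*((4 + 4)**2)**2 - 1*(-452402) = 4*(8**2)**2 + 452402 = 4*64**2 + 452402 = 4*4096 + 452402 = 16384 + 452402 = 468786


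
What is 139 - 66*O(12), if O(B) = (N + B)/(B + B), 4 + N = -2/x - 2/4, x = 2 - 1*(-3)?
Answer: 4779/40 ≈ 119.47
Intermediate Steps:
x = 5 (x = 2 + 3 = 5)
N = -49/10 (N = -4 + (-2/5 - 2/4) = -4 + (-2*⅕ - 2*¼) = -4 + (-⅖ - ½) = -4 - 9/10 = -49/10 ≈ -4.9000)
O(B) = (-49/10 + B)/(2*B) (O(B) = (-49/10 + B)/(B + B) = (-49/10 + B)/((2*B)) = (-49/10 + B)*(1/(2*B)) = (-49/10 + B)/(2*B))
139 - 66*O(12) = 139 - 33*(-49 + 10*12)/(10*12) = 139 - 33*(-49 + 120)/(10*12) = 139 - 33*71/(10*12) = 139 - 66*71/240 = 139 - 781/40 = 4779/40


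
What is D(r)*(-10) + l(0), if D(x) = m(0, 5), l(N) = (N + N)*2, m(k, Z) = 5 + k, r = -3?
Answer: -50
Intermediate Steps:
l(N) = 4*N (l(N) = (2*N)*2 = 4*N)
D(x) = 5 (D(x) = 5 + 0 = 5)
D(r)*(-10) + l(0) = 5*(-10) + 4*0 = -50 + 0 = -50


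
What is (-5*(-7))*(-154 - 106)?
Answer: -9100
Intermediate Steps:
(-5*(-7))*(-154 - 106) = 35*(-260) = -9100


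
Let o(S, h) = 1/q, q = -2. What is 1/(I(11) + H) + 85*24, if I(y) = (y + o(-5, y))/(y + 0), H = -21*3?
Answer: 2784578/1365 ≈ 2040.0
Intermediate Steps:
H = -63
o(S, h) = -1/2 (o(S, h) = 1/(-2) = -1/2)
I(y) = (-1/2 + y)/y (I(y) = (y - 1/2)/(y + 0) = (-1/2 + y)/y)
1/(I(11) + H) + 85*24 = 1/((-1/2 + 11)/11 - 63) + 85*24 = 1/((1/11)*(21/2) - 63) + 2040 = 1/(21/22 - 63) + 2040 = 1/(-1365/22) + 2040 = -22/1365 + 2040 = 2784578/1365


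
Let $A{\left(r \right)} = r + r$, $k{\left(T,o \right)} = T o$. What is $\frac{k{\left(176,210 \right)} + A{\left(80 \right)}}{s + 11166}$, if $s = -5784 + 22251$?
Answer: $\frac{37120}{27633} \approx 1.3433$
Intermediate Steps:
$A{\left(r \right)} = 2 r$
$s = 16467$
$\frac{k{\left(176,210 \right)} + A{\left(80 \right)}}{s + 11166} = \frac{176 \cdot 210 + 2 \cdot 80}{16467 + 11166} = \frac{36960 + 160}{27633} = 37120 \cdot \frac{1}{27633} = \frac{37120}{27633}$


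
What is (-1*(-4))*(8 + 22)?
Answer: 120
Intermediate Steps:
(-1*(-4))*(8 + 22) = 4*30 = 120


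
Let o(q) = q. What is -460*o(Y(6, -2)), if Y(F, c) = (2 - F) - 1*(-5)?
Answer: -460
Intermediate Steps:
Y(F, c) = 7 - F (Y(F, c) = (2 - F) + 5 = 7 - F)
-460*o(Y(6, -2)) = -460*(7 - 1*6) = -460*(7 - 6) = -460*1 = -460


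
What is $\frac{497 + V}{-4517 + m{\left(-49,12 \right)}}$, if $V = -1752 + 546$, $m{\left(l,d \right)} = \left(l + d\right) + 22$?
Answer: $\frac{709}{4532} \approx 0.15644$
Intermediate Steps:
$m{\left(l,d \right)} = 22 + d + l$ ($m{\left(l,d \right)} = \left(d + l\right) + 22 = 22 + d + l$)
$V = -1206$
$\frac{497 + V}{-4517 + m{\left(-49,12 \right)}} = \frac{497 - 1206}{-4517 + \left(22 + 12 - 49\right)} = - \frac{709}{-4517 - 15} = - \frac{709}{-4532} = \left(-709\right) \left(- \frac{1}{4532}\right) = \frac{709}{4532}$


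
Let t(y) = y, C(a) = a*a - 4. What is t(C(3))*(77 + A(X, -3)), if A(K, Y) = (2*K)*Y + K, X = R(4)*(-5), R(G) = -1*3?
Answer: 10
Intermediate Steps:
R(G) = -3
C(a) = -4 + a² (C(a) = a² - 4 = -4 + a²)
X = 15 (X = -3*(-5) = 15)
A(K, Y) = K + 2*K*Y (A(K, Y) = 2*K*Y + K = K + 2*K*Y)
t(C(3))*(77 + A(X, -3)) = (-4 + 3²)*(77 + 15*(1 + 2*(-3))) = (-4 + 9)*(77 + 15*(1 - 6)) = 5*(77 + 15*(-5)) = 5*(77 - 75) = 5*2 = 10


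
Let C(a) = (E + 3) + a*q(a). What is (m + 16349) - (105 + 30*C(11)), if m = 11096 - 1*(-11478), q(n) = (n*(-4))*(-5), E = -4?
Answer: -33752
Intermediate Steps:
q(n) = 20*n (q(n) = -4*n*(-5) = 20*n)
m = 22574 (m = 11096 + 11478 = 22574)
C(a) = -1 + 20*a**2 (C(a) = (-4 + 3) + a*(20*a) = -1 + 20*a**2)
(m + 16349) - (105 + 30*C(11)) = (22574 + 16349) - (105 + 30*(-1 + 20*11**2)) = 38923 - (105 + 30*(-1 + 20*121)) = 38923 - (105 + 30*(-1 + 2420)) = 38923 - (105 + 30*2419) = 38923 - (105 + 72570) = 38923 - 1*72675 = 38923 - 72675 = -33752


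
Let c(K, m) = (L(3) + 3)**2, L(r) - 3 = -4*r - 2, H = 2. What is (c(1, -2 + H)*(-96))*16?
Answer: -98304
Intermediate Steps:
L(r) = 1 - 4*r (L(r) = 3 + (-4*r - 2) = 3 + (-2 - 4*r) = 1 - 4*r)
c(K, m) = 64 (c(K, m) = ((1 - 4*3) + 3)**2 = ((1 - 12) + 3)**2 = (-11 + 3)**2 = (-8)**2 = 64)
(c(1, -2 + H)*(-96))*16 = (64*(-96))*16 = -6144*16 = -98304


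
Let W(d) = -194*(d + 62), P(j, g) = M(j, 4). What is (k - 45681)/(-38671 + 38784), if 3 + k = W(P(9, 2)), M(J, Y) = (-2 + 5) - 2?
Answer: -57906/113 ≈ -512.44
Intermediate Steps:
M(J, Y) = 1 (M(J, Y) = 3 - 2 = 1)
P(j, g) = 1
W(d) = -12028 - 194*d (W(d) = -194*(62 + d) = -12028 - 194*d)
k = -12225 (k = -3 + (-12028 - 194*1) = -3 + (-12028 - 194) = -3 - 12222 = -12225)
(k - 45681)/(-38671 + 38784) = (-12225 - 45681)/(-38671 + 38784) = -57906/113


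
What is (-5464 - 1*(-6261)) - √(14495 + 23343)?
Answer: 797 - √37838 ≈ 602.48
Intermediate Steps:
(-5464 - 1*(-6261)) - √(14495 + 23343) = (-5464 + 6261) - √37838 = 797 - √37838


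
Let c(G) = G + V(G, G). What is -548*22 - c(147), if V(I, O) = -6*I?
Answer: -11321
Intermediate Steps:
c(G) = -5*G (c(G) = G - 6*G = -5*G)
-548*22 - c(147) = -548*22 - (-5)*147 = -12056 - 1*(-735) = -12056 + 735 = -11321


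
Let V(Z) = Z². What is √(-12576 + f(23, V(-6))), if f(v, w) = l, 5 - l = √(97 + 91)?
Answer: √(-12571 - 2*√47) ≈ 112.18*I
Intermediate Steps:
l = 5 - 2*√47 (l = 5 - √(97 + 91) = 5 - √188 = 5 - 2*√47 ≈ -8.7113)
f(v, w) = 5 - 2*√47
√(-12576 + f(23, V(-6))) = √(-12576 + (5 - 2*√47)) = √(-12571 - 2*√47)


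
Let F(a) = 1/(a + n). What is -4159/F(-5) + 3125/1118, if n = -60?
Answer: 302237655/1118 ≈ 2.7034e+5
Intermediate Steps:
F(a) = 1/(-60 + a) (F(a) = 1/(a - 60) = 1/(-60 + a))
-4159/F(-5) + 3125/1118 = -4159/(1/(-60 - 5)) + 3125/1118 = -4159/(1/(-65)) + 3125*(1/1118) = -4159/(-1/65) + 3125/1118 = -4159*(-65) + 3125/1118 = 270335 + 3125/1118 = 302237655/1118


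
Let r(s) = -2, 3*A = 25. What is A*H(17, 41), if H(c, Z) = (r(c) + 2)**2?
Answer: 0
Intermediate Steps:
A = 25/3 (A = (1/3)*25 = 25/3 ≈ 8.3333)
H(c, Z) = 0 (H(c, Z) = (-2 + 2)**2 = 0**2 = 0)
A*H(17, 41) = (25/3)*0 = 0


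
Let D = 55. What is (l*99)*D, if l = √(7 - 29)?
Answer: 5445*I*√22 ≈ 25539.0*I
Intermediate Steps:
l = I*√22 (l = √(-22) = I*√22 ≈ 4.6904*I)
(l*99)*D = ((I*√22)*99)*55 = (99*I*√22)*55 = 5445*I*√22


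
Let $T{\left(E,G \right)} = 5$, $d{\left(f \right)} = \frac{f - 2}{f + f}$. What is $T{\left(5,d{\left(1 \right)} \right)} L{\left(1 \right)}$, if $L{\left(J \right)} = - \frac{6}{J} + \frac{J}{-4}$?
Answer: $- \frac{125}{4} \approx -31.25$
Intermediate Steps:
$d{\left(f \right)} = \frac{-2 + f}{2 f}$
$L{\left(J \right)} = - \frac{6}{J} - \frac{J}{4}$ ($L{\left(J \right)} = - \frac{6}{J} + J \left(- \frac{1}{4}\right) = - \frac{6}{J} - \frac{J}{4}$)
$T{\left(5,d{\left(1 \right)} \right)} L{\left(1 \right)} = 5 \left(- \frac{6}{1} - \frac{1}{4}\right) = 5 \left(\left(-6\right) 1 - \frac{1}{4}\right) = 5 \left(-6 - \frac{1}{4}\right) = 5 \left(- \frac{25}{4}\right) = - \frac{125}{4}$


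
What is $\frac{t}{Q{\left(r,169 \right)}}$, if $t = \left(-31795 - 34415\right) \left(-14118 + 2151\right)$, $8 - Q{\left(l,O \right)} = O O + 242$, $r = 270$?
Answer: $- \frac{158467014}{5759} \approx -27516.0$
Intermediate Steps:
$Q{\left(l,O \right)} = -234 - O^{2}$ ($Q{\left(l,O \right)} = 8 - \left(O O + 242\right) = 8 - \left(O^{2} + 242\right) = 8 - \left(242 + O^{2}\right) = -234 - O^{2}$)
$t = 792335070$ ($t = \left(-66210\right) \left(-11967\right) = 792335070$)
$\frac{t}{Q{\left(r,169 \right)}} = \frac{792335070}{-234 - 169^{2}} = \frac{792335070}{-234 - 28561} = \frac{792335070}{-28795} = 792335070 \left(- \frac{1}{28795}\right) = - \frac{158467014}{5759}$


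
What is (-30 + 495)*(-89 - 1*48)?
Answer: -63705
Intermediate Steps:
(-30 + 495)*(-89 - 1*48) = 465*(-89 - 48) = 465*(-137) = -63705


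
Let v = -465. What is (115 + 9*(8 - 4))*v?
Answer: -70215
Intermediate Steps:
(115 + 9*(8 - 4))*v = (115 + 9*(8 - 4))*(-465) = (115 + 9*4)*(-465) = (115 + 36)*(-465) = 151*(-465) = -70215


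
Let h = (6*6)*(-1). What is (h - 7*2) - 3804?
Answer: -3854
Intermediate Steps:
h = -36 (h = 36*(-1) = -36)
(h - 7*2) - 3804 = (-36 - 7*2) - 3804 = (-36 - 14) - 3804 = -50 - 3804 = -3854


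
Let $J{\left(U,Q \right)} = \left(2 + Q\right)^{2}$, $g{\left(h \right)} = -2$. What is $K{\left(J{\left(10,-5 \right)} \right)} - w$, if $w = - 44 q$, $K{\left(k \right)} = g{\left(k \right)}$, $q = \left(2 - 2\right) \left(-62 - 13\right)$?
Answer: $-2$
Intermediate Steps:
$q = 0$ ($q = 0 \left(-75\right) = 0$)
$K{\left(k \right)} = -2$
$w = 0$ ($w = \left(-44\right) 0 = 0$)
$K{\left(J{\left(10,-5 \right)} \right)} - w = -2 - 0 = -2 + 0 = -2$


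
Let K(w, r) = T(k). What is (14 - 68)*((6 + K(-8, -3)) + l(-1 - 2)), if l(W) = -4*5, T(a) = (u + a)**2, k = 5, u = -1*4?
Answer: 702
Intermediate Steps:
u = -4
T(a) = (-4 + a)**2
K(w, r) = 1 (K(w, r) = (-4 + 5)**2 = 1**2 = 1)
l(W) = -20
(14 - 68)*((6 + K(-8, -3)) + l(-1 - 2)) = (14 - 68)*((6 + 1) - 20) = -54*(7 - 20) = -54*(-13) = 702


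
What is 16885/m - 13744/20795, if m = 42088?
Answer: -227333897/875219960 ≈ -0.25974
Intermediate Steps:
16885/m - 13744/20795 = 16885/42088 - 13744/20795 = -227333897/875219960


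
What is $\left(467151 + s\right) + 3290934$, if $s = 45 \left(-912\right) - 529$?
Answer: $3716516$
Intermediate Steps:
$s = -41569$ ($s = -41040 - 529 = -41569$)
$\left(467151 + s\right) + 3290934 = \left(467151 - 41569\right) + 3290934 = 425582 + 3290934 = 3716516$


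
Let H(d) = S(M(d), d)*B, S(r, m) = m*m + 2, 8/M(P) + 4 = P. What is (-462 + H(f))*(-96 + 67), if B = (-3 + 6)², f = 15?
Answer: -45849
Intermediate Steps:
M(P) = 8/(-4 + P)
S(r, m) = 2 + m² (S(r, m) = m² + 2 = 2 + m²)
B = 9 (B = 3² = 9)
H(d) = 18 + 9*d² (H(d) = (2 + d²)*9 = 18 + 9*d²)
(-462 + H(f))*(-96 + 67) = (-462 + (18 + 9*15²))*(-96 + 67) = (-462 + (18 + 9*225))*(-29) = (-462 + (18 + 2025))*(-29) = (-462 + 2043)*(-29) = 1581*(-29) = -45849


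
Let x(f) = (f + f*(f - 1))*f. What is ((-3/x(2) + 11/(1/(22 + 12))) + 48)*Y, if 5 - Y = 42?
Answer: -124801/8 ≈ -15600.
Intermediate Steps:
Y = -37 (Y = 5 - 1*42 = 5 - 42 = -37)
x(f) = f*(f + f*(-1 + f)) (x(f) = (f + f*(-1 + f))*f = f*(f + f*(-1 + f)))
((-3/x(2) + 11/(1/(22 + 12))) + 48)*Y = ((-3/(2³) + 11/(1/(22 + 12))) + 48)*(-37) = ((-3/8 + 11/(1/34)) + 48)*(-37) = ((-3*⅛ + 11/(1/34)) + 48)*(-37) = ((-3/8 + 11*34) + 48)*(-37) = ((-3/8 + 374) + 48)*(-37) = (2989/8 + 48)*(-37) = (3373/8)*(-37) = -124801/8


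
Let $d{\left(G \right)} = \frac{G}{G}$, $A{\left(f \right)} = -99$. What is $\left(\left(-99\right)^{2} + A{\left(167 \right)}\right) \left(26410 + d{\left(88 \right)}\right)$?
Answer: $256239522$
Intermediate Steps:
$d{\left(G \right)} = 1$
$\left(\left(-99\right)^{2} + A{\left(167 \right)}\right) \left(26410 + d{\left(88 \right)}\right) = \left(\left(-99\right)^{2} - 99\right) \left(26410 + 1\right) = \left(9801 - 99\right) 26411 = 9702 \cdot 26411 = 256239522$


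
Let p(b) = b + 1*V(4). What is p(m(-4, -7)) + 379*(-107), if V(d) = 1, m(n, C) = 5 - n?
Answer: -40543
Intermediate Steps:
p(b) = 1 + b (p(b) = b + 1*1 = b + 1 = 1 + b)
p(m(-4, -7)) + 379*(-107) = (1 + (5 - 1*(-4))) + 379*(-107) = (1 + (5 + 4)) - 40553 = (1 + 9) - 40553 = 10 - 40553 = -40543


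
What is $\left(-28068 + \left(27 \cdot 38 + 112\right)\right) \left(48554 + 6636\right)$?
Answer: $-1486266700$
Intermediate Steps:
$\left(-28068 + \left(27 \cdot 38 + 112\right)\right) \left(48554 + 6636\right) = \left(-28068 + \left(1026 + 112\right)\right) 55190 = \left(-28068 + 1138\right) 55190 = \left(-26930\right) 55190 = -1486266700$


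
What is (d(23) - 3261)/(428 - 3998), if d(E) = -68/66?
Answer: 107647/117810 ≈ 0.91373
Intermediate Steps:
d(E) = -34/33 (d(E) = -68*1/66 = -34/33)
(d(23) - 3261)/(428 - 3998) = (-34/33 - 3261)/(428 - 3998) = -107647/33/(-3570) = -107647/33*(-1/3570) = 107647/117810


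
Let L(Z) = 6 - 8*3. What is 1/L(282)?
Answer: -1/18 ≈ -0.055556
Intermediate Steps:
L(Z) = -18 (L(Z) = 6 - 24 = -18)
1/L(282) = 1/(-18) = -1/18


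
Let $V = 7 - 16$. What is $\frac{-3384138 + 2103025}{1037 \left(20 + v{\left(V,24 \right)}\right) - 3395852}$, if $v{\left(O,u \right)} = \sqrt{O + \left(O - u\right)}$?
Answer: $\frac{127173525284}{335041946413} + \frac{78147893 i \sqrt{42}}{670083892826} \approx 0.37957 + 0.00075581 i$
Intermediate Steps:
$V = -9$ ($V = 7 - 16 = -9$)
$v{\left(O,u \right)} = \sqrt{- u + 2 O}$
$\frac{-3384138 + 2103025}{1037 \left(20 + v{\left(V,24 \right)}\right) - 3395852} = \frac{-3384138 + 2103025}{1037 \left(20 + \sqrt{\left(-1\right) 24 + 2 \left(-9\right)}\right) - 3395852} = - \frac{1281113}{1037 \left(20 + \sqrt{-24 - 18}\right) - 3395852} = - \frac{1281113}{1037 \left(20 + \sqrt{-42}\right) - 3395852} = - \frac{1281113}{1037 \left(20 + i \sqrt{42}\right) - 3395852} = - \frac{1281113}{\left(20740 + 1037 i \sqrt{42}\right) - 3395852} = - \frac{1281113}{-3375112 + 1037 i \sqrt{42}}$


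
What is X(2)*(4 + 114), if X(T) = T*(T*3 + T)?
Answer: 1888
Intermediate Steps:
X(T) = 4*T**2 (X(T) = T*(3*T + T) = T*(4*T) = 4*T**2)
X(2)*(4 + 114) = (4*2**2)*(4 + 114) = (4*4)*118 = 16*118 = 1888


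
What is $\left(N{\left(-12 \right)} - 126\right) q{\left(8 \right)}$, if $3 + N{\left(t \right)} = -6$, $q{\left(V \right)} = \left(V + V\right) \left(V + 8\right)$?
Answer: $-34560$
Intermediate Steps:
$q{\left(V \right)} = 2 V \left(8 + V\right)$
$N{\left(t \right)} = -9$ ($N{\left(t \right)} = -3 - 6 = -9$)
$\left(N{\left(-12 \right)} - 126\right) q{\left(8 \right)} = \left(-9 - 126\right) 2 \cdot 8 \left(8 + 8\right) = - 135 \cdot 2 \cdot 8 \cdot 16 = \left(-135\right) 256 = -34560$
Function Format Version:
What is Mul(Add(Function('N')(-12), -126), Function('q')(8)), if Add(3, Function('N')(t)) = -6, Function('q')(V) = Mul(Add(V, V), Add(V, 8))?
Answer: -34560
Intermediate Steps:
Function('q')(V) = Mul(2, V, Add(8, V)) (Function('q')(V) = Mul(Mul(2, V), Add(8, V)) = Mul(2, V, Add(8, V)))
Function('N')(t) = -9 (Function('N')(t) = Add(-3, -6) = -9)
Mul(Add(Function('N')(-12), -126), Function('q')(8)) = Mul(Add(-9, -126), Mul(2, 8, Add(8, 8))) = Mul(-135, Mul(2, 8, 16)) = Mul(-135, 256) = -34560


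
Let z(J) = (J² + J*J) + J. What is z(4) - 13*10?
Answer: -94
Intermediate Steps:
z(J) = J + 2*J² (z(J) = (J² + J²) + J = 2*J² + J = J + 2*J²)
z(4) - 13*10 = 4*(1 + 2*4) - 13*10 = 4*(1 + 8) - 130 = 4*9 - 130 = 36 - 130 = -94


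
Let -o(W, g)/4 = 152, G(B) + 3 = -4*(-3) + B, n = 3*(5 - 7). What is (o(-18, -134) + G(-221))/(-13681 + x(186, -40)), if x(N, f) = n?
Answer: 820/13687 ≈ 0.059911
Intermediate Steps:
n = -6 (n = 3*(-2) = -6)
G(B) = 9 + B (G(B) = -3 + (-4*(-3) + B) = -3 + (12 + B) = 9 + B)
x(N, f) = -6
o(W, g) = -608 (o(W, g) = -4*152 = -608)
(o(-18, -134) + G(-221))/(-13681 + x(186, -40)) = (-608 + (9 - 221))/(-13681 - 6) = (-608 - 212)/(-13687) = -820*(-1/13687) = 820/13687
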